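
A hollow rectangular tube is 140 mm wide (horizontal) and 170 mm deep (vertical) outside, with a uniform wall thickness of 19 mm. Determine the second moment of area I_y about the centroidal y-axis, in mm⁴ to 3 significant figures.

I_y ≈ 2.72 × 10⁷ mm⁴

Split into non-overlapping primitives; take the origin at the lower-left of the bounding box.
Outer rectangle: 140 × 170, A = 23 800 mm², x = 70 mm, Ī = 38 873 333 mm⁴.
Inner void (subtracted): 102 × 132, A = 13 464 mm², x = 70 mm, Ī = 11 673 288 mm⁴.
By symmetry the centroid is at mid-width, x̄ = 70 mm.
All pieces are centred on the centroidal y-axis, so I = ΣĪ (holes subtracted) = 27 200 045 mm⁴.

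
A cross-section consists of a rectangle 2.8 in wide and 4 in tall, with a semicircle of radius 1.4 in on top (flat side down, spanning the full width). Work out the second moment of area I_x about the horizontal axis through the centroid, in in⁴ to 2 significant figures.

Break the section into simple shapes (no overlaps), measuring from the bottom-left corner of the bounding box.
Rectangular body: 2.8 × 4, A = 11.2 in², y = 2 in, Ī = 14.93 in⁴.
Semicircular cap: semicircle r = 1.4, A = 3.079 in², y = 4.594 in, Ī = 0.4216 in⁴.
Centroid: ȳ = ΣA·y / ΣA = 2.559 in.
Transfer each piece to the horizontal axis through the centroid using Ī + A·d² with d = y − 2.559:
  rectangular body: d = -0.5594 in → contributes +18.44 in⁴
  semicircular cap: d = 2.035 in → contributes +13.17 in⁴
Total I = 31.61 in⁴.

I_x ≈ 32 in⁴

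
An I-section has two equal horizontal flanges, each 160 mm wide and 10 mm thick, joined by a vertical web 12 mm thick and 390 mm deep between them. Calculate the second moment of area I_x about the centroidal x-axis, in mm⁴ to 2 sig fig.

Split into non-overlapping primitives; take the origin at the lower-left of the bounding box.
Bottom flange: 160 × 10, A = 1 600 mm², y = 5 mm, Ī = 13 333 mm⁴.
Web: 12 × 390, A = 4 680 mm², y = 205 mm, Ī = 59 319 000 mm⁴.
Top flange: 160 × 10, A = 1 600 mm², y = 405 mm, Ī = 13 333 mm⁴.
By symmetry the centroid is at mid-height, ȳ = 205 mm.
Transfer each piece to the centroidal x-axis using Ī + A·d² with d = y − 205:
  bottom flange: d = -200 mm → contributes +64 013 333 mm⁴
  web: d = 0 mm → contributes +59 319 000 mm⁴
  top flange: d = 200 mm → contributes +64 013 333 mm⁴
Total I = 187 345 667 mm⁴.

I_x ≈ 1.9 × 10⁸ mm⁴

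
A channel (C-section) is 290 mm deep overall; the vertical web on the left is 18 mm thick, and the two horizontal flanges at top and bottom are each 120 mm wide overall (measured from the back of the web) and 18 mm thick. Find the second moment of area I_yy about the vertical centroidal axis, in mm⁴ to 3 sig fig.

Treat the section as a set of non-overlapping primitives; coordinates are from the bounding-box lower-left.
Web: 18 × 290, A = 5 220 mm², x = 9 mm, Ī = 140 940 mm⁴.
Top flange (beyond web): 102 × 18, A = 1 836 mm², x = 69 mm, Ī = 1 591 812 mm⁴.
Bottom flange (beyond web): 102 × 18, A = 1 836 mm², x = 69 mm, Ī = 1 591 812 mm⁴.
Centroid: x̄ = ΣA·x / ΣA = 33.777 mm.
Transfer each piece to the vertical centroidal axis using Ī + A·d² with d = x − 33.777:
  web: d = -24.777 mm → contributes +3 345 581 mm⁴
  top flange (beyond web): d = 35.223 mm → contributes +3 869 621 mm⁴
  bottom flange (beyond web): d = 35.223 mm → contributes +3 869 621 mm⁴
Total I = 11 084 823 mm⁴.

I_yy ≈ 1.11 × 10⁷ mm⁴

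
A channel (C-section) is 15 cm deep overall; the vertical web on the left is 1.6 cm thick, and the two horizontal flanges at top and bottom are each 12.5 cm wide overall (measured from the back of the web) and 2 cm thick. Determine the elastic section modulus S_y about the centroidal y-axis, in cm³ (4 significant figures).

Break the section into simple shapes (no overlaps), measuring from the bottom-left corner of the bounding box.
Web: 1.6 × 15, A = 24 cm², x = 0.8 cm, Ī = 5.12 cm⁴.
Top flange (beyond web): 10.9 × 2, A = 21.8 cm², x = 7.05 cm, Ī = 215.838 cm⁴.
Bottom flange (beyond web): 10.9 × 2, A = 21.8 cm², x = 7.05 cm, Ī = 215.838 cm⁴.
Centroid: x̄ = ΣA·x / ΣA = 4.83107 cm.
Transfer each piece to the centroidal y-axis using Ī + A·d² with d = x − 4.83107:
  web: d = -4.03107 cm → contributes +395.108 cm⁴
  top flange (beyond web): d = 2.21893 cm → contributes +323.174 cm⁴
  bottom flange (beyond web): d = 2.21893 cm → contributes +323.174 cm⁴
Total I = 1041.46 cm⁴.
Extreme fibre distance c = 7.66893 cm; S = I/c = 135.802 cm³.

S_y ≈ 135.8 cm³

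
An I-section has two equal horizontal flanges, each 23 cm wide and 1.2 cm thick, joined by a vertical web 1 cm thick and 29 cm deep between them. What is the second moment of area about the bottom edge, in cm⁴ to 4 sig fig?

Treat the section as a set of non-overlapping primitives; coordinates are from the bounding-box lower-left.
Bottom flange: 23 × 1.2, A = 27.6 cm², y = 0.6 cm, Ī = 3.312 cm⁴.
Web: 1 × 29, A = 29 cm², y = 15.7 cm, Ī = 2032.42 cm⁴.
Top flange: 23 × 1.2, A = 27.6 cm², y = 30.8 cm, Ī = 3.312 cm⁴.
Transfer each piece to a horizontal axis along the bottom face using Ī + A·d² with d = y − 0:
  bottom flange: d = 0.6 cm → contributes +13.248 cm⁴
  web: d = 15.7 cm → contributes +9180.63 cm⁴
  top flange: d = 30.8 cm → contributes +26185.8 cm⁴
Total I = 35379.7 cm⁴.

I_base ≈ 3.538 × 10⁴ cm⁴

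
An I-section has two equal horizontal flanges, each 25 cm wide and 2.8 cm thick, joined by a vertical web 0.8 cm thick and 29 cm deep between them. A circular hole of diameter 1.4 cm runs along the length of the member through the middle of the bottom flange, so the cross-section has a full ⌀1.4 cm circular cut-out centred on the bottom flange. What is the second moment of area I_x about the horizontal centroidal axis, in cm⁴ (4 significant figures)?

I_x ≈ 3.672 × 10⁴ cm⁴

Decompose the section into non-overlapping parts with the origin at the bottom-left of its bounding rectangle.
Bottom flange: 25 × 2.8, A = 70 cm², y = 1.4 cm, Ī = 45.7333 cm⁴.
Web: 0.8 × 29, A = 23.2 cm², y = 17.3 cm, Ī = 1625.93 cm⁴.
Top flange: 25 × 2.8, A = 70 cm², y = 33.2 cm, Ī = 45.7333 cm⁴.
Hole (subtracted): ⌀1.4, A = 1.53938 cm², y = 1.4 cm, Ī = 0.188574 cm⁴.
Centroid: ȳ = ΣA·y / ΣA = 17.4514 cm.
Transfer each piece to the horizontal centroidal axis using Ī + A·d² with d = y − 17.4514:
  bottom flange: d = -16.0514 cm → contributes +18081.1 cm⁴
  web: d = -0.151405 cm → contributes +1626.47 cm⁴
  top flange: d = 15.7486 cm → contributes +17 407 cm⁴
  hole: d = -16.0514 cm → contributes −396.806 cm⁴
Total I = 36717.7 cm⁴.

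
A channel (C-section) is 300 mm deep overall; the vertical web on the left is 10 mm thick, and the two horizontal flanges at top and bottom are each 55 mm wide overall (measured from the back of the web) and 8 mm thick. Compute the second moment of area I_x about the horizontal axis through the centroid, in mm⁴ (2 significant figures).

Treat the section as a set of non-overlapping primitives; coordinates are from the bounding-box lower-left.
Web: 10 × 300, A = 3 000 mm², y = 150 mm, Ī = 22 500 000 mm⁴.
Top flange (beyond web): 45 × 8, A = 360 mm², y = 296 mm, Ī = 1 920 mm⁴.
Bottom flange (beyond web): 45 × 8, A = 360 mm², y = 4 mm, Ī = 1 920 mm⁴.
By symmetry the centroid is at mid-height, ȳ = 150 mm.
Transfer each piece to the horizontal axis through the centroid using Ī + A·d² with d = y − 150:
  web: d = 0 mm → contributes +22 500 000 mm⁴
  top flange (beyond web): d = 146 mm → contributes +7 675 680 mm⁴
  bottom flange (beyond web): d = -146 mm → contributes +7 675 680 mm⁴
Total I = 37 851 360 mm⁴.

I_x ≈ 3.8 × 10⁷ mm⁴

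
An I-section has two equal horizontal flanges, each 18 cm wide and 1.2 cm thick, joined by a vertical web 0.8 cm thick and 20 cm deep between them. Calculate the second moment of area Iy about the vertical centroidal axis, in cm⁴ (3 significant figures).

Iy ≈ 1170 cm⁴

Split into non-overlapping primitives; take the origin at the lower-left of the bounding box.
Bottom flange: 18 × 1.2, A = 21.6 cm², x = 9 cm, Ī = 583.2 cm⁴.
Web: 0.8 × 20, A = 16 cm², x = 9 cm, Ī = 0.85333 cm⁴.
Top flange: 18 × 1.2, A = 21.6 cm², x = 9 cm, Ī = 583.2 cm⁴.
By symmetry the centroid is at mid-width, x̄ = 9 cm.
All pieces are centred on the vertical centroidal axis, so I = ΣĪ = 1167.3 cm⁴.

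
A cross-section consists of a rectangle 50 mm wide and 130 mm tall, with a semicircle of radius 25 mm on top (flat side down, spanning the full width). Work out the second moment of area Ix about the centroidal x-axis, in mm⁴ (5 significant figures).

Ix ≈ 1.4073 × 10⁷ mm⁴

Treat the section as a set of non-overlapping primitives; coordinates are from the bounding-box lower-left.
Rectangular body: 50 × 130, A = 6 500 mm², y = 65 mm, Ī = 9 154 167 mm⁴.
Semicircular cap: semicircle r = 25, A = 981.7477 mm², y = 140.6103 mm, Ī = 42873.81 mm⁴.
Centroid: ȳ = ΣA·y / ΣA = 74.92151 mm.
Transfer each piece to the centroidal x-axis using Ī + A·d² with d = y − 74.92151:
  rectangular body: d = -9.921514 mm → contributes +9 794 004 mm⁴
  semicircular cap: d = 65.68882 mm → contributes +4 279 135 mm⁴
Total I = 14 073 139 mm⁴.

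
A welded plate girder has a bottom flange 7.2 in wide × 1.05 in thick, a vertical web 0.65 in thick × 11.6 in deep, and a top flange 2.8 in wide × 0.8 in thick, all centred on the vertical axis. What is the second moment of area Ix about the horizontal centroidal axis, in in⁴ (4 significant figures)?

Ix ≈ 407.5 in⁴

Split into non-overlapping primitives; take the origin at the lower-left of the bounding box.
Bottom plate: 7.2 × 1.05, A = 7.56 in², y = 0.525 in, Ī = 0.694575 in⁴.
Web plate: 0.65 × 11.6, A = 7.54 in², y = 6.85 in, Ī = 84.5485 in⁴.
Top plate: 2.8 × 0.8, A = 2.24 in², y = 13.05 in, Ī = 0.119467 in⁴.
Centroid: ȳ = ΣA·y / ΣA = 4.89331 in.
Transfer each piece to the horizontal centroidal axis using Ī + A·d² with d = y − 4.89331:
  bottom plate: d = -4.36831 in → contributes +144.956 in⁴
  web plate: d = 1.95669 in → contributes +113.416 in⁴
  top plate: d = 8.15669 in → contributes +149.15 in⁴
Total I = 407.522 in⁴.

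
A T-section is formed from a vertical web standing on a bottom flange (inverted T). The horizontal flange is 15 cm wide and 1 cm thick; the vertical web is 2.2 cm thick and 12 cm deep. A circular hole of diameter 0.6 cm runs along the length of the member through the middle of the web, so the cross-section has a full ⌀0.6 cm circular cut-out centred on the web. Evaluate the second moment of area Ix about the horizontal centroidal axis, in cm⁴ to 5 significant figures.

Ix ≈ 720.60 cm⁴

Break the section into simple shapes (no overlaps), measuring from the bottom-left corner of the bounding box.
Flange: 15 × 1, A = 15 cm², y = 0.5 cm, Ī = 1.25 cm⁴.
Web: 2.2 × 12, A = 26.4 cm², y = 7 cm, Ī = 316.8 cm⁴.
Hole (subtracted): ⌀0.6, A = 0.2827433 cm², y = 7 cm, Ī = 0.006361725 cm⁴.
Centroid: ȳ = ΣA·y / ΣA = 4.628733 cm.
Transfer each piece to the horizontal centroidal axis using Ī + A·d² with d = y − 4.628733:
  flange: d = -4.128733 cm → contributes +256.9465 cm⁴
  web: d = 2.371267 cm → contributes +465.2448 cm⁴
  hole: d = 2.371267 cm → contributes −1.596201 cm⁴
Total I = 720.5951 cm⁴.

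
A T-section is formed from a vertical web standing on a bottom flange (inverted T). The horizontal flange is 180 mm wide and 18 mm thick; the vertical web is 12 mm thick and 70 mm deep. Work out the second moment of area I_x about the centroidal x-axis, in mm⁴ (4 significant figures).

I_x ≈ 1.722 × 10⁶ mm⁴

Split into non-overlapping primitives; take the origin at the lower-left of the bounding box.
Flange: 180 × 18, A = 3 240 mm², y = 9 mm, Ī = 87 480 mm⁴.
Web: 12 × 70, A = 840 mm², y = 53 mm, Ī = 343 000 mm⁴.
Centroid: ȳ = ΣA·y / ΣA = 18.0588 mm.
Transfer each piece to the centroidal x-axis using Ī + A·d² with d = y − 18.0588:
  flange: d = -9.05882 mm → contributes +353 362 mm⁴
  web: d = 34.9412 mm → contributes +1 368 544 mm⁴
Total I = 1 721 906 mm⁴.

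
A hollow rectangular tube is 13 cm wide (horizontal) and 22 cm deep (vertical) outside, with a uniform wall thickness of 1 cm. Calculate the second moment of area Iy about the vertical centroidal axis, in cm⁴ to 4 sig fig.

Break the section into simple shapes (no overlaps), measuring from the bottom-left corner of the bounding box.
Outer rectangle: 13 × 22, A = 286 cm², x = 6.5 cm, Ī = 4027.83 cm⁴.
Inner void (subtracted): 11 × 20, A = 220 cm², x = 6.5 cm, Ī = 2218.33 cm⁴.
By symmetry the centroid is at mid-width, x̄ = 6.5 cm.
All pieces are centred on the vertical centroidal axis, so I = ΣĪ (holes subtracted) = 1809.5 cm⁴.

Iy ≈ 1810 cm⁴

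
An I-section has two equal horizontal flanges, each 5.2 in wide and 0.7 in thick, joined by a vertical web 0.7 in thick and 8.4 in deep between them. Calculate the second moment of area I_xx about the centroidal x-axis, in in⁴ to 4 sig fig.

I_xx ≈ 185.6 in⁴

Split into non-overlapping primitives; take the origin at the lower-left of the bounding box.
Bottom flange: 5.2 × 0.7, A = 3.64 in², y = 0.35 in, Ī = 0.148633 in⁴.
Web: 0.7 × 8.4, A = 5.88 in², y = 4.9 in, Ī = 34.5744 in⁴.
Top flange: 5.2 × 0.7, A = 3.64 in², y = 9.45 in, Ī = 0.148633 in⁴.
By symmetry the centroid is at mid-height, ȳ = 4.9 in.
Transfer each piece to the centroidal x-axis using Ī + A·d² with d = y − 4.9:
  bottom flange: d = -4.55 in → contributes +75.5057 in⁴
  web: d = 0 in → contributes +34.5744 in⁴
  top flange: d = 4.55 in → contributes +75.5057 in⁴
Total I = 185.586 in⁴.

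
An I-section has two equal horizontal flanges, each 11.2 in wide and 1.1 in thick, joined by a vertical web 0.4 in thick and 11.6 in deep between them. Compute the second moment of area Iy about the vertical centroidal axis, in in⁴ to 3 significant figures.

Decompose the section into non-overlapping parts with the origin at the bottom-left of its bounding rectangle.
Bottom flange: 11.2 × 1.1, A = 12.32 in², x = 5.6 in, Ī = 128.79 in⁴.
Web: 0.4 × 11.6, A = 4.64 in², x = 5.6 in, Ī = 0.061867 in⁴.
Top flange: 11.2 × 1.1, A = 12.32 in², x = 5.6 in, Ī = 128.79 in⁴.
By symmetry the centroid is at mid-width, x̄ = 5.6 in.
All pieces are centred on the vertical centroidal axis, so I = ΣĪ = 257.63 in⁴.

Iy ≈ 258 in⁴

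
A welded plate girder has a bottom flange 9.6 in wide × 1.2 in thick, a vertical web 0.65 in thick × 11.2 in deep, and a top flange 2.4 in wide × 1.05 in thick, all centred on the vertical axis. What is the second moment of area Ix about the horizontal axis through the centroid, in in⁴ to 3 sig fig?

Ix ≈ 468 in⁴

Decompose the section into non-overlapping parts with the origin at the bottom-left of its bounding rectangle.
Bottom plate: 9.6 × 1.2, A = 11.52 in², y = 0.6 in, Ī = 1.3824 in⁴.
Web plate: 0.65 × 11.2, A = 7.28 in², y = 6.8 in, Ī = 76.1 in⁴.
Top plate: 2.4 × 1.05, A = 2.52 in², y = 12.925 in, Ī = 0.23153 in⁴.
Centroid: ȳ = ΣA·y / ΣA = 4.1739 in.
Transfer each piece to the horizontal axis through the centroid using Ī + A·d² with d = y − 4.1739:
  bottom plate: d = -3.5739 in → contributes +148.52 in⁴
  web plate: d = 2.6261 in → contributes +126.31 in⁴
  top plate: d = 8.7511 in → contributes +193.22 in⁴
Total I = 468.05 in⁴.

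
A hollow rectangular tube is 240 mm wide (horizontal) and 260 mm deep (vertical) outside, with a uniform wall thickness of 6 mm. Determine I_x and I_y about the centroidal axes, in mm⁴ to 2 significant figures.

I_x ≈ 6.2 × 10⁷ mm⁴, I_y ≈ 5.5 × 10⁷ mm⁴

Decompose the section into non-overlapping parts with the origin at the bottom-left of its bounding rectangle.
Outer rectangle: 240 × 260, A = 62 400 mm², y = 130 mm, Ī = 351 520 000 mm⁴.
Inner void (subtracted): 228 × 248, A = 56 544 mm², y = 130 mm, Ī = 289 806 848 mm⁴.
By symmetry the centroid is at mid-height, ȳ = 130 mm.
All pieces are centred on the centroidal x-axis, so I = ΣĪ (holes subtracted) = 61 713 152 mm⁴.
Repeating about the centroidal y-axis gives I_y = 54 571 392 mm⁴.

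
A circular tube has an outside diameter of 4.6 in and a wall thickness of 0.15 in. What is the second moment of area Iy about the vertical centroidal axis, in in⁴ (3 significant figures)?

Iy ≈ 5.20 in⁴

Treat the section as a set of non-overlapping primitives; coordinates are from the bounding-box lower-left.
Outer circle: ⌀4.6, A = 16.619 in², x = 2.3 in, Ī = 21.979 in⁴.
Bore (subtracted): ⌀4.3, A = 14.522 in², x = 2.3 in, Ī = 16.782 in⁴.
By symmetry the centroid is at mid-width, x̄ = 2.3 in.
All pieces are centred on the vertical centroidal axis, so I = ΣĪ (holes subtracted) = 5.1967 in⁴.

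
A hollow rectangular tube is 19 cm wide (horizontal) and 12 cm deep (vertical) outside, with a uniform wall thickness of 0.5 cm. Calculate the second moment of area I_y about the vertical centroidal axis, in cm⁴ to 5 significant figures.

Break the section into simple shapes (no overlaps), measuring from the bottom-left corner of the bounding box.
Outer rectangle: 19 × 12, A = 228 cm², x = 9.5 cm, Ī = 6 859 cm⁴.
Inner void (subtracted): 18 × 11, A = 198 cm², x = 9.5 cm, Ī = 5 346 cm⁴.
By symmetry the centroid is at mid-width, x̄ = 9.5 cm.
All pieces are centred on the vertical centroidal axis, so I = ΣĪ (holes subtracted) = 1 513 cm⁴.

I_y ≈ 1513.0 cm⁴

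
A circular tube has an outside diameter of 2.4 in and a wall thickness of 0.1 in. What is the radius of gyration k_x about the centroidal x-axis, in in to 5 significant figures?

Break the section into simple shapes (no overlaps), measuring from the bottom-left corner of the bounding box.
Outer circle: ⌀2.4, A = 4.523893 in², y = 1.2 in, Ī = 1.628602 in⁴.
Bore (subtracted): ⌀2.2, A = 3.801327 in², y = 1.2 in, Ī = 1.149901 in⁴.
By symmetry the centroid is at mid-height, ȳ = 1.2 in.
All pieces are centred on the centroidal x-axis, so I = ΣĪ (holes subtracted) = 0.4787002 in⁴.
Radius of gyration: k = √(I/A) = √(0.4787002 / 0.7225663) = 0.813941 in.

k_x ≈ 0.81394 in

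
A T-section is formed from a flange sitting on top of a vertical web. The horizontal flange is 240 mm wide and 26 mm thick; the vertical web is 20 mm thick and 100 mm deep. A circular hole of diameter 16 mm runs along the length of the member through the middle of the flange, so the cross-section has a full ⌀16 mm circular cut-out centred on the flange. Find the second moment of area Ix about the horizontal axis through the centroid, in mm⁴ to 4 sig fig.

Ix ≈ 7.978 × 10⁶ mm⁴

Break the section into simple shapes (no overlaps), measuring from the bottom-left corner of the bounding box.
Flange: 240 × 26, A = 6 240 mm², y = 113 mm, Ī = 351 520 mm⁴.
Web: 20 × 100, A = 2 000 mm², y = 50 mm, Ī = 1 666 667 mm⁴.
Hole (subtracted): ⌀16, A = 201.062 mm², y = 113 mm, Ī = 3216.99 mm⁴.
Centroid: ȳ = ΣA·y / ΣA = 97.3263 mm.
Transfer each piece to the horizontal axis through the centroid using Ī + A·d² with d = y − 97.3263:
  flange: d = 15.6737 mm → contributes +1 884 471 mm⁴
  web: d = -47.3263 mm → contributes +6 146 222 mm⁴
  hole: d = 15.6737 mm → contributes −52610.9 mm⁴
Total I = 7 978 082 mm⁴.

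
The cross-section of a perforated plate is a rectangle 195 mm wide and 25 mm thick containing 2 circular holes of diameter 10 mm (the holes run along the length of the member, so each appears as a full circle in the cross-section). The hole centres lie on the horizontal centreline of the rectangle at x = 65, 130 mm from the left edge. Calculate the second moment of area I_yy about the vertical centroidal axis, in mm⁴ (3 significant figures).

Break the section into simple shapes (no overlaps), measuring from the bottom-left corner of the bounding box.
Plate: 195 × 25, A = 4 875 mm², x = 97.5 mm, Ī = 15 447 656 mm⁴.
Hole 1 (subtracted): ⌀10, A = 78.54 mm², x = 65 mm, Ī = 490.87 mm⁴.
Hole 2 (subtracted): ⌀10, A = 78.54 mm², x = 130 mm, Ī = 490.87 mm⁴.
By symmetry the centroid is at mid-width, x̄ = 97.5 mm.
Transfer each piece to the vertical centroidal axis using Ī + A·d² with d = x − 97.5:
  plate: d = 0 mm → contributes +15 447 656 mm⁴
  hole 1: d = -32.5 mm → contributes −83 449 mm⁴
  hole 2: d = 32.5 mm → contributes −83 449 mm⁴
Total I = 15 280 759 mm⁴.

I_yy ≈ 1.53 × 10⁷ mm⁴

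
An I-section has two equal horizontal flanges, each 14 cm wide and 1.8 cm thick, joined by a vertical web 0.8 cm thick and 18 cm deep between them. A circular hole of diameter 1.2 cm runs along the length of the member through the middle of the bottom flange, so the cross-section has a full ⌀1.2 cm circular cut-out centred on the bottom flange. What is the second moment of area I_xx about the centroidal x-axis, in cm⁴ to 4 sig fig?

I_xx ≈ 5229 cm⁴

Split into non-overlapping primitives; take the origin at the lower-left of the bounding box.
Bottom flange: 14 × 1.8, A = 25.2 cm², y = 0.9 cm, Ī = 6.804 cm⁴.
Web: 0.8 × 18, A = 14.4 cm², y = 10.8 cm, Ī = 388.8 cm⁴.
Top flange: 14 × 1.8, A = 25.2 cm², y = 20.7 cm, Ī = 6.804 cm⁴.
Hole (subtracted): ⌀1.2, A = 1.13097 cm², y = 0.9 cm, Ī = 0.101788 cm⁴.
Centroid: ȳ = ΣA·y / ΣA = 10.9759 cm.
Transfer each piece to the centroidal x-axis using Ī + A·d² with d = y − 10.9759:
  bottom flange: d = -10.0759 cm → contributes +2565.18 cm⁴
  web: d = -0.175857 cm → contributes +389.245 cm⁴
  top flange: d = 9.72414 cm → contributes +2389.69 cm⁴
  hole: d = -10.0759 cm → contributes −114.921 cm⁴
Total I = 5229.19 cm⁴.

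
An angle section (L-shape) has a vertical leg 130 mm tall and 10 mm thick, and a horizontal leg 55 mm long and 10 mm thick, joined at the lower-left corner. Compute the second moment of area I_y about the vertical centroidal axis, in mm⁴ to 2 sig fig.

I_y ≈ 3.4 × 10⁵ mm⁴

Break the section into simple shapes (no overlaps), measuring from the bottom-left corner of the bounding box.
Vertical leg: 10 × 130, A = 1 300 mm², x = 5 mm, Ī = 10 833 mm⁴.
Horizontal leg (remainder): 45 × 10, A = 450 mm², x = 32.5 mm, Ī = 75 938 mm⁴.
Centroid: x̄ = ΣA·x / ΣA = 12.07 mm.
Transfer each piece to the vertical centroidal axis using Ī + A·d² with d = x − 12.07:
  vertical leg: d = -7.071 mm → contributes +75 840 mm⁴
  horizontal leg (remainder): d = 20.43 mm → contributes +263 734 mm⁴
Total I = 339 574 mm⁴.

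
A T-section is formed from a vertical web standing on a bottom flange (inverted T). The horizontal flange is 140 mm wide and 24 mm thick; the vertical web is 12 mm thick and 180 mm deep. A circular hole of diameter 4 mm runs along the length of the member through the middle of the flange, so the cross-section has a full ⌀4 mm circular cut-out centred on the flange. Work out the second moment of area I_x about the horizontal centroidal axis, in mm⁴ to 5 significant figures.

I_x ≈ 1.9652 × 10⁷ mm⁴

Split into non-overlapping primitives; take the origin at the lower-left of the bounding box.
Flange: 140 × 24, A = 3 360 mm², y = 12 mm, Ī = 161 280 mm⁴.
Web: 12 × 180, A = 2 160 mm², y = 114 mm, Ī = 5 832 000 mm⁴.
Hole (subtracted): ⌀4, A = 12.56637 mm², y = 12 mm, Ī = 12.56637 mm⁴.
Centroid: ȳ = ΣA·y / ΣA = 52.00411 mm.
Transfer each piece to the horizontal centroidal axis using Ī + A·d² with d = y − 52.00411:
  flange: d = -40.00411 mm → contributes +5 538 386 mm⁴
  web: d = 61.99589 mm → contributes +14 133 938 mm⁴
  hole: d = -40.00411 mm → contributes −20122.89 mm⁴
Total I = 19 652 201 mm⁴.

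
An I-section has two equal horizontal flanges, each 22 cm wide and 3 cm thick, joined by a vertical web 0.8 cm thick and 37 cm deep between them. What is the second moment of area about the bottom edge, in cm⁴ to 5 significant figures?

Split into non-overlapping primitives; take the origin at the lower-left of the bounding box.
Bottom flange: 22 × 3, A = 66 cm², y = 1.5 cm, Ī = 49.5 cm⁴.
Web: 0.8 × 37, A = 29.6 cm², y = 21.5 cm, Ī = 3376.867 cm⁴.
Top flange: 22 × 3, A = 66 cm², y = 41.5 cm, Ī = 49.5 cm⁴.
Transfer each piece to the base of the section using Ī + A·d² with d = y − 0:
  bottom flange: d = 1.5 cm → contributes +198 cm⁴
  web: d = 21.5 cm → contributes +17059.47 cm⁴
  top flange: d = 41.5 cm → contributes +113 718 cm⁴
Total I = 130975.5 cm⁴.

I_base ≈ 1.3098 × 10⁵ cm⁴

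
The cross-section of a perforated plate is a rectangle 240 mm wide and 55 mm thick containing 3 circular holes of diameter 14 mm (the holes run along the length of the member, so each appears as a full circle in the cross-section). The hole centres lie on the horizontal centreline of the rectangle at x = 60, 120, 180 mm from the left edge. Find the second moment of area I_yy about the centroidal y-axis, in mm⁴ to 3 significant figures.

Treat the section as a set of non-overlapping primitives; coordinates are from the bounding-box lower-left.
Plate: 240 × 55, A = 13 200 mm², x = 120 mm, Ī = 63 360 000 mm⁴.
Hole 1 (subtracted): ⌀14, A = 153.94 mm², x = 60 mm, Ī = 1885.7 mm⁴.
Hole 2 (subtracted): ⌀14, A = 153.94 mm², x = 120 mm, Ī = 1885.7 mm⁴.
Hole 3 (subtracted): ⌀14, A = 153.94 mm², x = 180 mm, Ī = 1885.7 mm⁴.
By symmetry the centroid is at mid-width, x̄ = 120 mm.
Transfer each piece to the centroidal y-axis using Ī + A·d² with d = x − 120:
  plate: d = 0 mm → contributes +63 360 000 mm⁴
  hole 1: d = -60 mm → contributes −556 063 mm⁴
  hole 2: d = 0 mm → contributes −1885.7 mm⁴
  hole 3: d = 60 mm → contributes −556 063 mm⁴
Total I = 62 245 989 mm⁴.

I_yy ≈ 6.22 × 10⁷ mm⁴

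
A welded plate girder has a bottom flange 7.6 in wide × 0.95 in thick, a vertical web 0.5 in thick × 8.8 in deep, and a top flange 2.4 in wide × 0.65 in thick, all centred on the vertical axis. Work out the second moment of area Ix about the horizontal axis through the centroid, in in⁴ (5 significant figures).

Treat the section as a set of non-overlapping primitives; coordinates are from the bounding-box lower-left.
Bottom plate: 7.6 × 0.95, A = 7.22 in², y = 0.475 in, Ī = 0.5430042 in⁴.
Web plate: 0.5 × 8.8, A = 4.4 in², y = 5.35 in, Ī = 28.39467 in⁴.
Top plate: 2.4 × 0.65, A = 1.56 in², y = 10.075 in, Ī = 0.054925 in⁴.
Centroid: ȳ = ΣA·y / ΣA = 3.238733 in.
Transfer each piece to the horizontal axis through the centroid using Ī + A·d² with d = y − 3.238733:
  bottom plate: d = -2.763733 in → contributes +55.69095 in⁴
  web plate: d = 2.111267 in → contributes +48.00744 in⁴
  top plate: d = 6.836267 in → contributes +72.96082 in⁴
Total I = 176.6592 in⁴.

Ix ≈ 176.66 in⁴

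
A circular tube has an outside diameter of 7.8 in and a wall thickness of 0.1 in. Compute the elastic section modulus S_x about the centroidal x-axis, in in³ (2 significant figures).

Break the section into simple shapes (no overlaps), measuring from the bottom-left corner of the bounding box.
Outer circle: ⌀7.8, A = 47.78 in², y = 3.9 in, Ī = 181.7 in⁴.
Bore (subtracted): ⌀7.6, A = 45.36 in², y = 3.9 in, Ī = 163.8 in⁴.
By symmetry the centroid is at mid-height, ȳ = 3.9 in.
All pieces are centred on the centroidal x-axis, so I = ΣĪ (holes subtracted) = 17.93 in⁴.
Extreme fibre distance c = 3.9 in; S = I/c = 4.598 in³.

S_x ≈ 4.6 in³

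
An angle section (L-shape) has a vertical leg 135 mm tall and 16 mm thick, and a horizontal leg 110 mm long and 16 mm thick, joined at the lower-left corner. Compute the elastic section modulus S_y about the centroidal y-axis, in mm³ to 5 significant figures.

Split into non-overlapping primitives; take the origin at the lower-left of the bounding box.
Vertical leg: 16 × 135, A = 2 160 mm², x = 8 mm, Ī = 46 080 mm⁴.
Horizontal leg (remainder): 94 × 16, A = 1 504 mm², x = 63 mm, Ī = 1 107 445 mm⁴.
Centroid: x̄ = ΣA·x / ΣA = 30.57642 mm.
Transfer each piece to the centroidal y-axis using Ī + A·d² with d = x − 30.57642:
  vertical leg: d = -22.57642 mm → contributes +1 147 021 mm⁴
  horizontal leg (remainder): d = 32.42358 mm → contributes +2 688 583 mm⁴
Total I = 3 835 604 mm⁴.
Extreme fibre distance c = 79.42358 mm; S = I/c = 48293.01 mm³.

S_y ≈ 4.8293 × 10⁴ mm³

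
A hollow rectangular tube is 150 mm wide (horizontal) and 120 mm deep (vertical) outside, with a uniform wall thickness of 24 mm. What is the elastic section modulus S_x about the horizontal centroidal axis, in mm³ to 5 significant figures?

S_x ≈ 3.0712 × 10⁵ mm³

Break the section into simple shapes (no overlaps), measuring from the bottom-left corner of the bounding box.
Outer rectangle: 150 × 120, A = 18 000 mm², y = 60 mm, Ī = 21 600 000 mm⁴.
Inner void (subtracted): 102 × 72, A = 7 344 mm², y = 60 mm, Ī = 3 172 608 mm⁴.
By symmetry the centroid is at mid-height, ȳ = 60 mm.
All pieces are centred on the horizontal centroidal axis, so I = ΣĪ (holes subtracted) = 18 427 392 mm⁴.
Extreme fibre distance c = 60 mm; S = I/c = 307123.2 mm³.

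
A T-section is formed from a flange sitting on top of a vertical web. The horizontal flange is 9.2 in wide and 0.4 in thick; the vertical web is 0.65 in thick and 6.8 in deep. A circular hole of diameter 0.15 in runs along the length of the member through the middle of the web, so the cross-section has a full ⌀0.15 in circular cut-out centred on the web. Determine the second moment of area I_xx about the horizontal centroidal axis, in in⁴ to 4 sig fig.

I_xx ≈ 43.06 in⁴

Decompose the section into non-overlapping parts with the origin at the bottom-left of its bounding rectangle.
Flange: 9.2 × 0.4, A = 3.68 in², y = 7 in, Ī = 0.0490667 in⁴.
Web: 0.65 × 6.8, A = 4.42 in², y = 3.4 in, Ī = 17.0317 in⁴.
Hole (subtracted): ⌀0.15, A = 0.0176715 in², y = 3.4 in, Ī = 0.0000248505 in⁴.
Centroid: ȳ = ΣA·y / ΣA = 5.03913 in.
Transfer each piece to the horizontal centroidal axis using Ī + A·d² with d = y − 5.03913:
  flange: d = 1.96087 in → contributes +14.1987 in⁴
  web: d = -1.63913 in → contributes +28.9072 in⁴
  hole: d = -1.63913 in → contributes −0.0475037 in⁴
Total I = 43.0584 in⁴.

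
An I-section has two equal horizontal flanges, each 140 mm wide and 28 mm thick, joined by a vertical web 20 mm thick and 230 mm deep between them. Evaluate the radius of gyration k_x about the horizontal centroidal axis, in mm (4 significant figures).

Break the section into simple shapes (no overlaps), measuring from the bottom-left corner of the bounding box.
Bottom flange: 140 × 28, A = 3 920 mm², y = 14 mm, Ī = 256 107 mm⁴.
Web: 20 × 230, A = 4 600 mm², y = 143 mm, Ī = 20 278 333 mm⁴.
Top flange: 140 × 28, A = 3 920 mm², y = 272 mm, Ī = 256 107 mm⁴.
By symmetry the centroid is at mid-height, ȳ = 143 mm.
Transfer each piece to the horizontal centroidal axis using Ī + A·d² with d = y − 143:
  bottom flange: d = -129 mm → contributes +65 488 827 mm⁴
  web: d = 0 mm → contributes +20 278 333 mm⁴
  top flange: d = 129 mm → contributes +65 488 827 mm⁴
Total I = 151 255 987 mm⁴.
Radius of gyration: k = √(I/A) = √(151 255 987 / 12 440) = 110.267 mm.

k_x ≈ 110.3 mm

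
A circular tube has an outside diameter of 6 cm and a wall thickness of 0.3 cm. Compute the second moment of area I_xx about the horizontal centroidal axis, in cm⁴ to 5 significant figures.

I_xx ≈ 21.878 cm⁴

Split into non-overlapping primitives; take the origin at the lower-left of the bounding box.
Outer circle: ⌀6, A = 28.27433 cm², y = 3 cm, Ī = 63.61725 cm⁴.
Bore (subtracted): ⌀5.4, A = 22.90221 cm², y = 3 cm, Ī = 41.73928 cm⁴.
By symmetry the centroid is at mid-height, ȳ = 3 cm.
All pieces are centred on the horizontal centroidal axis, so I = ΣĪ (holes subtracted) = 21.87797 cm⁴.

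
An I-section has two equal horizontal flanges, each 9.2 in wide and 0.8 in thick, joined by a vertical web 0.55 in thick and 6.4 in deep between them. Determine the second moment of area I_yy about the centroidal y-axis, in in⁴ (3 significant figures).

I_yy ≈ 104 in⁴

Split into non-overlapping primitives; take the origin at the lower-left of the bounding box.
Bottom flange: 9.2 × 0.8, A = 7.36 in², x = 4.6 in, Ī = 51.913 in⁴.
Web: 0.55 × 6.4, A = 3.52 in², x = 4.6 in, Ī = 0.088733 in⁴.
Top flange: 9.2 × 0.8, A = 7.36 in², x = 4.6 in, Ī = 51.913 in⁴.
By symmetry the centroid is at mid-width, x̄ = 4.6 in.
All pieces are centred on the centroidal y-axis, so I = ΣĪ = 103.91 in⁴.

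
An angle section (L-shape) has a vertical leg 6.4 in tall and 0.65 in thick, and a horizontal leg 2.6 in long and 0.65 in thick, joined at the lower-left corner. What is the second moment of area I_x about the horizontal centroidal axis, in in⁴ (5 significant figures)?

Treat the section as a set of non-overlapping primitives; coordinates are from the bounding-box lower-left.
Vertical leg: 0.65 × 6.4, A = 4.16 in², y = 3.2 in, Ī = 14.19947 in⁴.
Horizontal leg (remainder): 1.95 × 0.65, A = 1.2675 in², y = 0.325 in, Ī = 0.04462656 in⁴.
Centroid: ȳ = ΣA·y / ΣA = 2.528593 in.
Transfer each piece to the horizontal centroidal axis using Ī + A·d² with d = y − 2.528593:
  vertical leg: d = 0.6714072 in → contributes +16.07474 in⁴
  horizontal leg (remainder): d = -2.203593 in → contributes +6.19938 in⁴
Total I = 22.27412 in⁴.

I_x ≈ 22.274 in⁴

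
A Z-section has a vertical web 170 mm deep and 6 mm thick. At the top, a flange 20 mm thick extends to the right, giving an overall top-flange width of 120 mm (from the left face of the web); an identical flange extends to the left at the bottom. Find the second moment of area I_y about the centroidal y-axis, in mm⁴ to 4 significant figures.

I_y ≈ 2.136 × 10⁷ mm⁴

Treat the section as a set of non-overlapping primitives; coordinates are from the bounding-box lower-left.
Web: 6 × 170, A = 1 020 mm², x = 117 mm, Ī = 3 060 mm⁴.
Top flange (beyond web): 114 × 20, A = 2 280 mm², x = 177 mm, Ī = 2 469 240 mm⁴.
Bottom flange (beyond web): 114 × 20, A = 2 280 mm², x = 57 mm, Ī = 2 469 240 mm⁴.
Centroid: x̄ = ΣA·x / ΣA = 117 mm.
Transfer each piece to the centroidal y-axis using Ī + A·d² with d = x − 117:
  web: d = 0 mm → contributes +3 060 mm⁴
  top flange (beyond web): d = 60 mm → contributes +10 677 240 mm⁴
  bottom flange (beyond web): d = -60 mm → contributes +10 677 240 mm⁴
Total I = 21 357 540 mm⁴.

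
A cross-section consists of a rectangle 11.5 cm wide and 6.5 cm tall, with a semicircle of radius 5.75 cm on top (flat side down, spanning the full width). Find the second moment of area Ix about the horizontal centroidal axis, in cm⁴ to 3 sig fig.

Ix ≈ 1380 cm⁴

Treat the section as a set of non-overlapping primitives; coordinates are from the bounding-box lower-left.
Rectangular body: 11.5 × 6.5, A = 74.75 cm², y = 3.25 cm, Ī = 263.18 cm⁴.
Semicircular cap: semicircle r = 5.75, A = 51.934 cm², y = 8.9404 cm, Ī = 119.98 cm⁴.
Centroid: ȳ = ΣA·y / ΣA = 5.5828 cm.
Transfer each piece to the horizontal centroidal axis using Ī + A·d² with d = y − 5.5828:
  rectangular body: d = -2.3328 cm → contributes +669.96 cm⁴
  semicircular cap: d = 3.3576 cm → contributes +705.46 cm⁴
Total I = 1375.4 cm⁴.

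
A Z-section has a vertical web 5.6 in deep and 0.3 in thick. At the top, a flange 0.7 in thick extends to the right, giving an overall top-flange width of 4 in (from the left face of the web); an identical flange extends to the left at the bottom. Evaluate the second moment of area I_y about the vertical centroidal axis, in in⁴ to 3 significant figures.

I_y ≈ 26.6 in⁴

Treat the section as a set of non-overlapping primitives; coordinates are from the bounding-box lower-left.
Web: 0.3 × 5.6, A = 1.68 in², x = 3.85 in, Ī = 0.0126 in⁴.
Top flange (beyond web): 3.7 × 0.7, A = 2.59 in², x = 5.85 in, Ī = 2.9548 in⁴.
Bottom flange (beyond web): 3.7 × 0.7, A = 2.59 in², x = 1.85 in, Ī = 2.9548 in⁴.
Centroid: x̄ = ΣA·x / ΣA = 3.85 in.
Transfer each piece to the vertical centroidal axis using Ī + A·d² with d = x − 3.85:
  web: d = 0 in → contributes +0.0126 in⁴
  top flange (beyond web): d = 2 in → contributes +13.315 in⁴
  bottom flange (beyond web): d = -2 in → contributes +13.315 in⁴
Total I = 26.642 in⁴.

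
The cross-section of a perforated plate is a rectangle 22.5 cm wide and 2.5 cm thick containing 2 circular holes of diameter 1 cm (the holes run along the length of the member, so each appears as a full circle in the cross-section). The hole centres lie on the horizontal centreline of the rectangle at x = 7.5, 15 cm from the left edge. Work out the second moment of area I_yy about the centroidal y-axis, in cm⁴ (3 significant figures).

I_yy ≈ 2350 cm⁴

Treat the section as a set of non-overlapping primitives; coordinates are from the bounding-box lower-left.
Plate: 22.5 × 2.5, A = 56.25 cm², x = 11.25 cm, Ī = 2 373 cm⁴.
Hole 1 (subtracted): ⌀1, A = 0.7854 cm², x = 7.5 cm, Ī = 0.049087 cm⁴.
Hole 2 (subtracted): ⌀1, A = 0.7854 cm², x = 15 cm, Ī = 0.049087 cm⁴.
By symmetry the centroid is at mid-width, x̄ = 11.25 cm.
Transfer each piece to the centroidal y-axis using Ī + A·d² with d = x − 11.25:
  plate: d = 0 cm → contributes +2 373 cm⁴
  hole 1: d = -3.75 cm → contributes −11.094 cm⁴
  hole 2: d = 3.75 cm → contributes −11.094 cm⁴
Total I = 2350.9 cm⁴.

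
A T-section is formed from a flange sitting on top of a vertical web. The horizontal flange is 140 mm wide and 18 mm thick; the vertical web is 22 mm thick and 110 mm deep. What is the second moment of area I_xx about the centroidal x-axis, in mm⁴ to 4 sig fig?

I_xx ≈ 7.565 × 10⁶ mm⁴

Decompose the section into non-overlapping parts with the origin at the bottom-left of its bounding rectangle.
Flange: 140 × 18, A = 2 520 mm², y = 119 mm, Ī = 68 040 mm⁴.
Web: 22 × 110, A = 2 420 mm², y = 55 mm, Ī = 2 440 167 mm⁴.
Centroid: ȳ = ΣA·y / ΣA = 87.6478 mm.
Transfer each piece to the centroidal x-axis using Ī + A·d² with d = y − 87.6478:
  flange: d = 31.3522 mm → contributes +2 545 105 mm⁴
  web: d = -32.6478 mm → contributes +5 019 589 mm⁴
Total I = 7 564 694 mm⁴.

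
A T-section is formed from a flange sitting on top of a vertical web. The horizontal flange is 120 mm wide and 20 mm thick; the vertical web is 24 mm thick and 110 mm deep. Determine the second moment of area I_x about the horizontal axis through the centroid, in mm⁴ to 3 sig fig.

I_x ≈ 8.05 × 10⁶ mm⁴

Break the section into simple shapes (no overlaps), measuring from the bottom-left corner of the bounding box.
Flange: 120 × 20, A = 2 400 mm², y = 120 mm, Ī = 80 000 mm⁴.
Web: 24 × 110, A = 2 640 mm², y = 55 mm, Ī = 2 662 000 mm⁴.
Centroid: ȳ = ΣA·y / ΣA = 85.952 mm.
Transfer each piece to the horizontal axis through the centroid using Ī + A·d² with d = y − 85.952:
  flange: d = 34.048 mm → contributes +2 862 177 mm⁴
  web: d = -30.952 mm → contributes +5 191 252 mm⁴
Total I = 8 053 429 mm⁴.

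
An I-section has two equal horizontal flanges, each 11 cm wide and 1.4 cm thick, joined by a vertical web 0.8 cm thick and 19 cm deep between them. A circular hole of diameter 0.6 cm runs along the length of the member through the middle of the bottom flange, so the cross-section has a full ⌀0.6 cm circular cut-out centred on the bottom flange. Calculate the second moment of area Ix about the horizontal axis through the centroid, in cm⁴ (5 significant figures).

Split into non-overlapping primitives; take the origin at the lower-left of the bounding box.
Bottom flange: 11 × 1.4, A = 15.4 cm², y = 0.7 cm, Ī = 2.515333 cm⁴.
Web: 0.8 × 19, A = 15.2 cm², y = 10.9 cm, Ī = 457.2667 cm⁴.
Top flange: 11 × 1.4, A = 15.4 cm², y = 21.1 cm, Ī = 2.515333 cm⁴.
Hole (subtracted): ⌀0.6, A = 0.2827433 cm², y = 0.7 cm, Ī = 0.006361725 cm⁴.
Centroid: ȳ = ΣA·y / ΣA = 10.96308 cm.
Transfer each piece to the horizontal axis through the centroid using Ī + A·d² with d = y − 10.96308:
  bottom flange: d = -10.26308 cm → contributes +1624.611 cm⁴
  web: d = -0.06308301 cm → contributes +457.3272 cm⁴
  top flange: d = 10.13692 cm → contributes +1584.974 cm⁴
  hole: d = -10.26308 cm → contributes −29.78796 cm⁴
Total I = 3637.124 cm⁴.

Ix ≈ 3637.1 cm⁴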